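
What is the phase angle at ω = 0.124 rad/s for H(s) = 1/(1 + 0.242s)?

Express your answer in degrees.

Phase = -arctan(ωτ) = -arctan(0.124 × 0.242) = -1.7°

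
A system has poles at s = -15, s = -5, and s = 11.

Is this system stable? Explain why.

Pole(s) at s = 11 are not in the left half-plane. System is unstable.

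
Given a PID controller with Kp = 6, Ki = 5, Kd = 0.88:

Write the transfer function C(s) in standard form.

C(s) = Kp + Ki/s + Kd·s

Substituting values: C(s) = 6 + 5/s + 0.88s = (0.88s² + 6s + 5)/s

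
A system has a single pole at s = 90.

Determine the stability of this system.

Pole at s = 90 is in the right half-plane. Unstable.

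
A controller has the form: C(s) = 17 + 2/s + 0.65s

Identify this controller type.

This is a Proportional-Integral-Derivative (PID) controller.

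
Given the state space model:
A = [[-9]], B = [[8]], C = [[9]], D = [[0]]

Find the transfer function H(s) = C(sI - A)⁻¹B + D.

(sI - A)⁻¹ = 1/(s + 9). H(s) = 9 × 8/(s + 9) + 0 = 72/(s + 9).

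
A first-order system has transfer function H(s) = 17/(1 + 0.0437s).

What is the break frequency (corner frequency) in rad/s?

Corner frequency = 1/τ = 1/0.0437 = 22.883 rad/s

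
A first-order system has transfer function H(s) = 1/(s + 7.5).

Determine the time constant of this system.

For H(s) = 1/(s + 1/τ), the pole is at -1/τ = -7.5, so τ = 1/7.5 = 0.1333 s.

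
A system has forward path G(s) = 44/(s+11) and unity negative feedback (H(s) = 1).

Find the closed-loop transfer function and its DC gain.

T(s) = G/(1+GH) = [44/(s+11)] / [1 + 44/(s+11)] = 44/(s+11+44) = 44/(s+55). DC gain = 44/55 = 0.8.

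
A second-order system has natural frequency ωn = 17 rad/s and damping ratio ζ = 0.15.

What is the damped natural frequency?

ωd = ωn√(1 - ζ²) = 17√(1 - 0.15²) = 16.81 rad/s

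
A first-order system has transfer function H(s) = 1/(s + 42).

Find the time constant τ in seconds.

For H(s) = 1/(s + 1/τ), the pole is at -1/τ = -42, so τ = 1/42 = 0.0238 s.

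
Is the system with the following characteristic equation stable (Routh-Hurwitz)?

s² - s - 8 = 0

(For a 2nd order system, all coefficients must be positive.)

Coefficients: 1, -1, -8. b=-1, c=-8 not positive, so system is unstable.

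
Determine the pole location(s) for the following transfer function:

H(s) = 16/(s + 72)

Pole is where denominator = 0: s + 72 = 0, so s = -72.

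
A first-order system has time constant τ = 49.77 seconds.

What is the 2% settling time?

For first-order system, 2% settling time ≈ 4τ = 4 × 49.77 = 199.08 s.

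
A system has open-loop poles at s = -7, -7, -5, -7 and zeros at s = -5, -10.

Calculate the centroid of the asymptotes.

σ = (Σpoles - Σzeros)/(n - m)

σ = (Σpoles - Σzeros)/(n - m) = (-26 - (-15))/(4 - 2) = -11/2 = -5.5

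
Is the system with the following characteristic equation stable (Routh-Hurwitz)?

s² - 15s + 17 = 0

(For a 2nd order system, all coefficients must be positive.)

Coefficients: 1, -15, 17. b=-15 not positive, so system is unstable.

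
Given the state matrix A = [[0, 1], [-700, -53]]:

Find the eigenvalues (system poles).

det(A - λI) = λ² - (-53)λ + 700 = (λ - (-25))(λ - (-28)). Eigenvalues: -25, -28.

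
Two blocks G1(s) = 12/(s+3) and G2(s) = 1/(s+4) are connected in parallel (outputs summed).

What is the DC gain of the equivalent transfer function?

Parallel: G_eq = G1 + G2. DC gain = G1(0) + G2(0) = 12/3 + 1/4 = 4 + 0.25 = 4.25.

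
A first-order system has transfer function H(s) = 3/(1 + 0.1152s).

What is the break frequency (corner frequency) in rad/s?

Corner frequency = 1/τ = 1/0.1152 = 8.681 rad/s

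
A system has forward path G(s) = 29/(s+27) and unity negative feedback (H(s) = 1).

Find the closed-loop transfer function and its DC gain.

T(s) = G/(1+GH) = [29/(s+27)] / [1 + 29/(s+27)] = 29/(s+27+29) = 29/(s+56). DC gain = 29/56 = 0.5179.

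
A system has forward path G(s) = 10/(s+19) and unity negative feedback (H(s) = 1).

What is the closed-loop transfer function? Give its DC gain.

T(s) = G/(1+GH) = [10/(s+19)] / [1 + 10/(s+19)] = 10/(s+19+10) = 10/(s+29). DC gain = 10/29 = 0.3448.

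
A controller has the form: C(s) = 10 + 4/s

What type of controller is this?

This is a Proportional-Integral (PI) controller.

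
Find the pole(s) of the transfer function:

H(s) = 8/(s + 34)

Pole is where denominator = 0: s + 34 = 0, so s = -34.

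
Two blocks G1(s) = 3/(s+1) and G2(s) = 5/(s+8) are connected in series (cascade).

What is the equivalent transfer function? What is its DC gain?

Series: multiply transfer functions. G_eq = 3/(s+1) × 5/(s+8) = 15/((s+1)(s+8)). DC gain = 15/(1×8) = 1.875.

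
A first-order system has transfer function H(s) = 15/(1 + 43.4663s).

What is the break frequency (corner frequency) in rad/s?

Corner frequency = 1/τ = 1/43.4663 = 0.023 rad/s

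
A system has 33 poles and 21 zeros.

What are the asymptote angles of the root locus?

n - m = 33 - 21 = 12. Angles: θk = (2k + 1)·180°/12 = 15°, 45°, 75°, 105°, 135°, 165°, 195°, 225°, 255°, 285°, 315°, 345°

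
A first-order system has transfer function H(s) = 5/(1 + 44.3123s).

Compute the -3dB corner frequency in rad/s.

Corner frequency = 1/τ = 1/44.3123 = 0.023 rad/s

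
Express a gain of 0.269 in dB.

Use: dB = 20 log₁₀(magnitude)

dB = 20 log₁₀(0.269) = -11.4 dB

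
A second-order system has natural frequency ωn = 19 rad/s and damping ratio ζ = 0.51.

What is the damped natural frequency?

ωd = ωn√(1 - ζ²) = 19√(1 - 0.51²) = 16.34 rad/s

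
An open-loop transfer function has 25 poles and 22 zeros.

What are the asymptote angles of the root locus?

n - m = 25 - 22 = 3. Angles: θk = (2k + 1)·180°/3 = 60°, 180°, 300°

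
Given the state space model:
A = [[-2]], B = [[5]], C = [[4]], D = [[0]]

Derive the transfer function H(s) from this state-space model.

(sI - A)⁻¹ = 1/(s + 2). H(s) = 4 × 5/(s + 2) + 0 = 20/(s + 2).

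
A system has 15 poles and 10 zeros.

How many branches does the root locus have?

Root locus has n branches where n = number of poles = 15.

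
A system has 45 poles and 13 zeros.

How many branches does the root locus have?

Root locus has n branches where n = number of poles = 45.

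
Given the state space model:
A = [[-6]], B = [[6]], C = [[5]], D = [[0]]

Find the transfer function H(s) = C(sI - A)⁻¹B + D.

(sI - A)⁻¹ = 1/(s + 6). H(s) = 5 × 6/(s + 6) + 0 = 30/(s + 6).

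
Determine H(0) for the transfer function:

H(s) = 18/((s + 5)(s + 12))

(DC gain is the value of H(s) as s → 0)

DC gain = H(0) = 18/(5 × 12) = 18/60 = 0.3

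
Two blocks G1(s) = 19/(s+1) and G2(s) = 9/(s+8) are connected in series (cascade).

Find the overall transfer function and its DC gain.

Series: multiply transfer functions. G_eq = 19/(s+1) × 9/(s+8) = 171/((s+1)(s+8)). DC gain = 171/(1×8) = 21.375.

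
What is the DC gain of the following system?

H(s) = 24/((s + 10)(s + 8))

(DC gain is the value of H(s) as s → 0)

DC gain = H(0) = 24/(10 × 8) = 24/80 = 0.3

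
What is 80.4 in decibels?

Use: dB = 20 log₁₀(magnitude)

dB = 20 log₁₀(80.4) = 38.1 dB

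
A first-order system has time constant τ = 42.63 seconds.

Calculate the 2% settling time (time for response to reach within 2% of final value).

For first-order system, 2% settling time ≈ 4τ = 4 × 42.63 = 170.52 s.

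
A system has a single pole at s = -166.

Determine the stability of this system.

Pole at s = -166 is in the left half-plane. Stable.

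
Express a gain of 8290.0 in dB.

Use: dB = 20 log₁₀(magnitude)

dB = 20 log₁₀(8290.0) = 78.4 dB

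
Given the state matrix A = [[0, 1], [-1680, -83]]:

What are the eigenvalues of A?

det(A - λI) = λ² - (-83)λ + 1680 = (λ - (-35))(λ - (-48)). Eigenvalues: -35, -48.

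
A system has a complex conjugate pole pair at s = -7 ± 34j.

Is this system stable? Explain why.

Real part of poles is -7 (< 0, left half-plane). Stable.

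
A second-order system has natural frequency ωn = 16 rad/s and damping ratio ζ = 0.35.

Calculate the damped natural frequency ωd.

ωd = ωn√(1 - ζ²) = 16√(1 - 0.35²) = 14.99 rad/s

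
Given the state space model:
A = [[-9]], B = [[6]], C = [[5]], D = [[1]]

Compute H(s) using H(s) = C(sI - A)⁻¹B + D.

(sI - A)⁻¹ = 1/(s + 9). H(s) = 5×6/(s + 9) + 1 = (s + 39)/(s + 9).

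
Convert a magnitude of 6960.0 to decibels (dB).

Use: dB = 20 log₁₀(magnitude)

dB = 20 log₁₀(6960.0) = 76.9 dB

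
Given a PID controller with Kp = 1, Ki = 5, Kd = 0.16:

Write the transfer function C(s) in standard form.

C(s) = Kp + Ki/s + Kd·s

Substituting values: C(s) = 1 + 5/s + 0.16s = (0.16s² + s + 5)/s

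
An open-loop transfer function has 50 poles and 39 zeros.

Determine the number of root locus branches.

Root locus has n branches where n = number of poles = 50.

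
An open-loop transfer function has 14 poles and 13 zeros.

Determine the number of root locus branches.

Root locus has n branches where n = number of poles = 14.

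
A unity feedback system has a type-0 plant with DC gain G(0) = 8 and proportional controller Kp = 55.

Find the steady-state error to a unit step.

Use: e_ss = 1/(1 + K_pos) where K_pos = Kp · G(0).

K_pos = Kp · G(0) = 55 × 8 = 440. e_ss = 1/(1 + 440) = 0.0023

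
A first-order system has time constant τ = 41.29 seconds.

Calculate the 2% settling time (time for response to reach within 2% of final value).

For first-order system, 2% settling time ≈ 4τ = 4 × 41.29 = 165.16 s.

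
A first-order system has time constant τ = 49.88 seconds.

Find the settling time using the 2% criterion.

For first-order system, 2% settling time ≈ 4τ = 4 × 49.88 = 199.52 s.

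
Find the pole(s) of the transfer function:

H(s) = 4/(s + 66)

Pole is where denominator = 0: s + 66 = 0, so s = -66.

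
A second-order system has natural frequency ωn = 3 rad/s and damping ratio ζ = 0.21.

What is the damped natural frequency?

ωd = ωn√(1 - ζ²) = 3√(1 - 0.21²) = 2.93 rad/s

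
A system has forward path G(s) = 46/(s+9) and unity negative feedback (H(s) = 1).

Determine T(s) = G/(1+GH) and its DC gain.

T(s) = G/(1+GH) = [46/(s+9)] / [1 + 46/(s+9)] = 46/(s+9+46) = 46/(s+55). DC gain = 46/55 = 0.8364.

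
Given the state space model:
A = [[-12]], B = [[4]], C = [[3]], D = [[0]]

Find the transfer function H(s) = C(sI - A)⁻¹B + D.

(sI - A)⁻¹ = 1/(s + 12). H(s) = 3 × 4/(s + 12) + 0 = 12/(s + 12).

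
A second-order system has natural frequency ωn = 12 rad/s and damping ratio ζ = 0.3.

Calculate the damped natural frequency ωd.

ωd = ωn√(1 - ζ²) = 12√(1 - 0.3²) = 11.45 rad/s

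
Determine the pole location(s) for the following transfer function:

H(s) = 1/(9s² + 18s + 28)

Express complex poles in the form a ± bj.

Discriminant = 18² - 4×9×28 = 324 - 1008 = -684 < 0, so the poles are a complex conjugate pair s = (-18 ± j√684)/(2×9). Real part = -18/(2×9) = -18/18 = -1; imaginary part = ±√684/(2×9) ≈ 1.4530. Poles: s = -1 ± 1.4530j.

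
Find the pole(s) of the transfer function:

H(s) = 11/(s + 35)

Pole is where denominator = 0: s + 35 = 0, so s = -35.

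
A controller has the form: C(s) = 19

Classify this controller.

This is a Proportional (P) controller.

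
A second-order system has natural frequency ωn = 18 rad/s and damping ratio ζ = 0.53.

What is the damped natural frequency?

ωd = ωn√(1 - ζ²) = 18√(1 - 0.53²) = 15.26 rad/s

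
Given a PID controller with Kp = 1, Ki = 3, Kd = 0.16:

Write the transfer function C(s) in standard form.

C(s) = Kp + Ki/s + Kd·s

Substituting values: C(s) = 1 + 3/s + 0.16s = (0.16s² + s + 3)/s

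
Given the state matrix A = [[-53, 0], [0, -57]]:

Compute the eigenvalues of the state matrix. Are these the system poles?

For diagonal matrix, eigenvalues are diagonal entries: λ₁ = -53, λ₂ = -57. Eigenvalues of A = system poles.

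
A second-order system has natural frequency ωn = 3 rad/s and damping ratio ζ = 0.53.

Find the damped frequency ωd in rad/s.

ωd = ωn√(1 - ζ²) = 3√(1 - 0.53²) = 2.54 rad/s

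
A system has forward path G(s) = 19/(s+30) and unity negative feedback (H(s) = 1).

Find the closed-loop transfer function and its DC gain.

T(s) = G/(1+GH) = [19/(s+30)] / [1 + 19/(s+30)] = 19/(s+30+19) = 19/(s+49). DC gain = 19/49 = 0.3878.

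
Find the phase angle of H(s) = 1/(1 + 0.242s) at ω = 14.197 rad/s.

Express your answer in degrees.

Phase = -arctan(ωτ) = -arctan(14.197 × 0.242) = -73.8°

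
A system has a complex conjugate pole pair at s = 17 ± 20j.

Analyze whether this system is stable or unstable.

Real part of poles is 17 (> 0, right half-plane). Unstable.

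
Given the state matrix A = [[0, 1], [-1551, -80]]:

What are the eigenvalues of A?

det(A - λI) = λ² - (-80)λ + 1551 = (λ - (-33))(λ - (-47)). Eigenvalues: -33, -47.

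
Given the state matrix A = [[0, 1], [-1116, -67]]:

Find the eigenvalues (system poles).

det(A - λI) = λ² - (-67)λ + 1116 = (λ - (-36))(λ - (-31)). Eigenvalues: -36, -31.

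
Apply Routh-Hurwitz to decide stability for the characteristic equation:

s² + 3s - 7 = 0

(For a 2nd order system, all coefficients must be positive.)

Coefficients: 1, 3, -7. c=-7 not positive, so system is unstable.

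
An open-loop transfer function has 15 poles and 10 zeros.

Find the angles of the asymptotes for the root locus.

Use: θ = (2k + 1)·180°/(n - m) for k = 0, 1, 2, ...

n - m = 15 - 10 = 5. Angles: θk = (2k + 1)·180°/5 = 36°, 108°, 180°, 252°, 324°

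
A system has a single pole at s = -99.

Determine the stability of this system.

Pole at s = -99 is in the left half-plane. Stable.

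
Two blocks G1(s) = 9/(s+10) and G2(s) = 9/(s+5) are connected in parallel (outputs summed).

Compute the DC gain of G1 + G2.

Parallel: G_eq = G1 + G2. DC gain = G1(0) + G2(0) = 9/10 + 9/5 = 0.9 + 1.8 = 2.7.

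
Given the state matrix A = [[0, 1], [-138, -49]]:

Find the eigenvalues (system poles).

det(A - λI) = λ² - (-49)λ + 138 = (λ - (-46))(λ - (-3)). Eigenvalues: -46, -3.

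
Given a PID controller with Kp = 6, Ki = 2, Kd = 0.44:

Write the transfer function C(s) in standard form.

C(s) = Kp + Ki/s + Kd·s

Substituting values: C(s) = 6 + 2/s + 0.44s = (0.44s² + 6s + 2)/s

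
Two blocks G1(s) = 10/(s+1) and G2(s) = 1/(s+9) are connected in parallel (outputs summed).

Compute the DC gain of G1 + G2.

Parallel: G_eq = G1 + G2. DC gain = G1(0) + G2(0) = 10/1 + 1/9 = 10 + 0.1111 = 10.1111.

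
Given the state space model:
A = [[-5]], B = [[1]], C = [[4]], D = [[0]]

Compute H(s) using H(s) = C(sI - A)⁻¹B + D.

(sI - A)⁻¹ = 1/(s + 5). H(s) = 4 × 1/(s + 5) + 0 = 4/(s + 5).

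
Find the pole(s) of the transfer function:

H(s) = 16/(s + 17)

Pole is where denominator = 0: s + 17 = 0, so s = -17.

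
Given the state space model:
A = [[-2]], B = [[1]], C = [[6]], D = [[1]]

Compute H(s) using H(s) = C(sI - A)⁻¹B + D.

(sI - A)⁻¹ = 1/(s + 2). H(s) = 6×1/(s + 2) + 1 = (s + 8)/(s + 2).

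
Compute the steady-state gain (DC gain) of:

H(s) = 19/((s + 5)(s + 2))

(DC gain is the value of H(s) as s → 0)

DC gain = H(0) = 19/(5 × 2) = 19/10 = 1.9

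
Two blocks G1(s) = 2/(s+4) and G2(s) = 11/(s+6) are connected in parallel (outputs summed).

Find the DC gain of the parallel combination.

Parallel: G_eq = G1 + G2. DC gain = G1(0) + G2(0) = 2/4 + 11/6 = 0.5 + 1.8333 = 2.3333.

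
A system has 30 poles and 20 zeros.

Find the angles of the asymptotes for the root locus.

n - m = 30 - 20 = 10. Angles: θk = (2k + 1)·180°/10 = 18°, 54°, 90°, 126°, 162°, 198°, 234°, 270°, 306°, 342°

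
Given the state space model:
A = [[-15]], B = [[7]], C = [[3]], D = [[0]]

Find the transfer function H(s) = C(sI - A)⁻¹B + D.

(sI - A)⁻¹ = 1/(s + 15). H(s) = 3 × 7/(s + 15) + 0 = 21/(s + 15).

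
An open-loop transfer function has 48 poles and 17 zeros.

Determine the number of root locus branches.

Root locus has n branches where n = number of poles = 48.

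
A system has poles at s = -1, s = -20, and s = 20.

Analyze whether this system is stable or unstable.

Pole(s) at s = 20 are not in the left half-plane. System is unstable.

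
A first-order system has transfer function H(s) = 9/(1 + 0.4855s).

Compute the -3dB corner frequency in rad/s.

Corner frequency = 1/τ = 1/0.4855 = 2.06 rad/s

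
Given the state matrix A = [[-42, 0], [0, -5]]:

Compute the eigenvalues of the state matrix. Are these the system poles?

For diagonal matrix, eigenvalues are diagonal entries: λ₁ = -42, λ₂ = -5. Eigenvalues of A = system poles.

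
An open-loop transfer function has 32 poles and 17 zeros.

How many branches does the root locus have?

Root locus has n branches where n = number of poles = 32.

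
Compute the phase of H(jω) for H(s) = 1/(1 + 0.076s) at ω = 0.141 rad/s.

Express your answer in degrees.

Phase = -arctan(ωτ) = -arctan(0.141 × 0.076) = -0.6°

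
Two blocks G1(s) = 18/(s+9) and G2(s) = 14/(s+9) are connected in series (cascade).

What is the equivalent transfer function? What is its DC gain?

Series: multiply transfer functions. G_eq = 18/(s+9) × 14/(s+9) = 252/((s+9)(s+9)). DC gain = 252/(9×9) = 3.1111.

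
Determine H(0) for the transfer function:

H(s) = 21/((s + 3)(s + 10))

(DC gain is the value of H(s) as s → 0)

DC gain = H(0) = 21/(3 × 10) = 21/30 = 0.7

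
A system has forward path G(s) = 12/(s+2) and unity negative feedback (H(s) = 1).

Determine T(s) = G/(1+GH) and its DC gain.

T(s) = G/(1+GH) = [12/(s+2)] / [1 + 12/(s+2)] = 12/(s+2+12) = 12/(s+14). DC gain = 12/14 = 0.8571.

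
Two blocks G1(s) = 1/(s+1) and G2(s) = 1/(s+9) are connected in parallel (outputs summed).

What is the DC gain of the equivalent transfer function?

Parallel: G_eq = G1 + G2. DC gain = G1(0) + G2(0) = 1/1 + 1/9 = 1 + 0.1111 = 1.1111.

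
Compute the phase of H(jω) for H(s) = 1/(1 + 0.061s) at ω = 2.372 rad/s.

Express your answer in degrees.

Phase = -arctan(ωτ) = -arctan(2.372 × 0.061) = -8.2°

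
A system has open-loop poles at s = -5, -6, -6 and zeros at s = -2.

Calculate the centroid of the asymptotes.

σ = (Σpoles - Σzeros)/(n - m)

σ = (Σpoles - Σzeros)/(n - m) = (-17 - (-2))/(3 - 1) = -15/2 = -7.5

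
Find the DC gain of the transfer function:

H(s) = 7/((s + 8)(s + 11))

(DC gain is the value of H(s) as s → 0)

DC gain = H(0) = 7/(8 × 11) = 7/88 = 0.0795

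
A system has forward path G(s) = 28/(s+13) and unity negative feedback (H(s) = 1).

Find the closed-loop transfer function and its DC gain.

T(s) = G/(1+GH) = [28/(s+13)] / [1 + 28/(s+13)] = 28/(s+13+28) = 28/(s+41). DC gain = 28/41 = 0.6829.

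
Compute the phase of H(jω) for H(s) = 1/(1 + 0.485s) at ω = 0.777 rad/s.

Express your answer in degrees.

Phase = -arctan(ωτ) = -arctan(0.777 × 0.485) = -20.6°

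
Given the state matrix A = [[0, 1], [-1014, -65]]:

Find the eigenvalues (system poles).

det(A - λI) = λ² - (-65)λ + 1014 = (λ - (-39))(λ - (-26)). Eigenvalues: -39, -26.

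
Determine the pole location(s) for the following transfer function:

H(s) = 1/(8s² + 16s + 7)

Discriminant = 16² - 4×8×7 = 256 - 224 = 32 > 0, so two distinct real poles. Using quadratic formula: s = (-16 ± √32)/(2×8) = (-16 ± √32)/16, with √32 ≈ 5.6569. s₁ ≈ -0.6464, s₂ ≈ -1.3536. Poles: s₁ = -0.6464, s₂ = -1.3536.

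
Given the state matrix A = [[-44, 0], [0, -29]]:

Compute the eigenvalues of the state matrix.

For diagonal matrix, eigenvalues are diagonal entries: λ₁ = -44, λ₂ = -29.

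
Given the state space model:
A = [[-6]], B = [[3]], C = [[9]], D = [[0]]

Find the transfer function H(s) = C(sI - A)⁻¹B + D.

(sI - A)⁻¹ = 1/(s + 6). H(s) = 9 × 3/(s + 6) + 0 = 27/(s + 6).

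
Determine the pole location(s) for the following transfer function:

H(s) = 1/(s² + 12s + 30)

Discriminant = 12² - 4×1×30 = 144 - 120 = 24 > 0, so two distinct real poles. Using quadratic formula: s = (-12 ± √24)/(2×1) = (-12 ± √24)/2, with √24 ≈ 4.8990. s₁ ≈ -3.5505, s₂ ≈ -8.4495. Poles: s₁ = -3.5505, s₂ = -8.4495.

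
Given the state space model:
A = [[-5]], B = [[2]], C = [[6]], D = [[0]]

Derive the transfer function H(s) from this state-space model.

(sI - A)⁻¹ = 1/(s + 5). H(s) = 6 × 2/(s + 5) + 0 = 12/(s + 5).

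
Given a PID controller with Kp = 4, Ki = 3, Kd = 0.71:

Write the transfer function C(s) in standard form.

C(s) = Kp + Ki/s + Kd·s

Substituting values: C(s) = 4 + 3/s + 0.71s = (0.71s² + 4s + 3)/s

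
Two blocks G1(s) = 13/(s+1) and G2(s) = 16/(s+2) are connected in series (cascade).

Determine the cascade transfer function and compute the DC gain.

Series: multiply transfer functions. G_eq = 13/(s+1) × 16/(s+2) = 208/((s+1)(s+2)). DC gain = 208/(1×2) = 104.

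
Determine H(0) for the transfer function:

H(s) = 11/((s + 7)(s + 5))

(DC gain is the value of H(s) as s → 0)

DC gain = H(0) = 11/(7 × 5) = 11/35 = 0.3143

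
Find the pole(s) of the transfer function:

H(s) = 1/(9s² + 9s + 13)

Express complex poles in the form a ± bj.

Discriminant = 9² - 4×9×13 = 81 - 468 = -387 < 0, so the poles are a complex conjugate pair s = (-9 ± j√387)/(2×9). Real part = -9/(2×9) = -9/18 = -0.5; imaginary part = ±√387/(2×9) ≈ 1.0929. Poles: s = -0.5 ± 1.0929j.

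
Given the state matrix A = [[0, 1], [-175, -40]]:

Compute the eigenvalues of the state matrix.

det(A - λI) = λ² - (-40)λ + 175 = (λ - (-35))(λ - (-5)). Eigenvalues: -35, -5.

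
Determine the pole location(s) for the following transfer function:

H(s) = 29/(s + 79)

Pole is where denominator = 0: s + 79 = 0, so s = -79.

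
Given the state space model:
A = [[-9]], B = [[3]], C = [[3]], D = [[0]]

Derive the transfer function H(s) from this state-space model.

(sI - A)⁻¹ = 1/(s + 9). H(s) = 3 × 3/(s + 9) + 0 = 9/(s + 9).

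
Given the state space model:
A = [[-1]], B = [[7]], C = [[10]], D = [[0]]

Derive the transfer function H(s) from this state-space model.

(sI - A)⁻¹ = 1/(s + 1). H(s) = 10 × 7/(s + 1) + 0 = 70/(s + 1).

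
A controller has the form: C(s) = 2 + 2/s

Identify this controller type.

This is a Proportional-Integral (PI) controller.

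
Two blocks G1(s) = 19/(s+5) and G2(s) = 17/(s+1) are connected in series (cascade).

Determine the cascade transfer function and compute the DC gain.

Series: multiply transfer functions. G_eq = 19/(s+5) × 17/(s+1) = 323/((s+5)(s+1)). DC gain = 323/(5×1) = 64.6.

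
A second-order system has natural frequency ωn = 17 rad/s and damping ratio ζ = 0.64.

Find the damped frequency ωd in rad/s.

ωd = ωn√(1 - ζ²) = 17√(1 - 0.64²) = 13.06 rad/s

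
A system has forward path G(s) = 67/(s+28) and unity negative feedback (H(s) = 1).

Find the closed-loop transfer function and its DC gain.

T(s) = G/(1+GH) = [67/(s+28)] / [1 + 67/(s+28)] = 67/(s+28+67) = 67/(s+95). DC gain = 67/95 = 0.7053.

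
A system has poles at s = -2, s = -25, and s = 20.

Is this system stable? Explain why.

Pole(s) at s = 20 are not in the left half-plane. System is unstable.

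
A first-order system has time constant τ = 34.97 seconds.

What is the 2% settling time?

For first-order system, 2% settling time ≈ 4τ = 4 × 34.97 = 139.88 s.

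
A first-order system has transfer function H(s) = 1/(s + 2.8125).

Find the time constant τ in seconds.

For H(s) = 1/(s + 1/τ), the pole is at -1/τ = -2.8125, so τ = 1/2.8125 = 0.3556 s.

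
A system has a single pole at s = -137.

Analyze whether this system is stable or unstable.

Pole at s = -137 is in the left half-plane. Stable.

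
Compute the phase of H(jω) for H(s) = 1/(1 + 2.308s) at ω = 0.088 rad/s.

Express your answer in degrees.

Phase = -arctan(ωτ) = -arctan(0.088 × 2.308) = -11.5°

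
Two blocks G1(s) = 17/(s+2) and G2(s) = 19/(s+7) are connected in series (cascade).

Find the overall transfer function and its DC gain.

Series: multiply transfer functions. G_eq = 17/(s+2) × 19/(s+7) = 323/((s+2)(s+7)). DC gain = 323/(2×7) = 23.0714.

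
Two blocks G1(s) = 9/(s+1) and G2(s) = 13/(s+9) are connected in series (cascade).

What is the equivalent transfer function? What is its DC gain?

Series: multiply transfer functions. G_eq = 9/(s+1) × 13/(s+9) = 117/((s+1)(s+9)). DC gain = 117/(1×9) = 13.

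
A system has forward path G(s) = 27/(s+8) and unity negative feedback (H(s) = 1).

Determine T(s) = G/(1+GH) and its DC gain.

T(s) = G/(1+GH) = [27/(s+8)] / [1 + 27/(s+8)] = 27/(s+8+27) = 27/(s+35). DC gain = 27/35 = 0.7714.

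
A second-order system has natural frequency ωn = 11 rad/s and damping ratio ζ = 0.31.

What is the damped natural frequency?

ωd = ωn√(1 - ζ²) = 11√(1 - 0.31²) = 10.46 rad/s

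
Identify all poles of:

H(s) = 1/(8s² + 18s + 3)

Discriminant = 18² - 4×8×3 = 324 - 96 = 228 > 0, so two distinct real poles. Using quadratic formula: s = (-18 ± √228)/(2×8) = (-18 ± √228)/16, with √228 ≈ 15.0997. s₁ ≈ -0.1813, s₂ ≈ -2.0687. Poles: s₁ = -0.1813, s₂ = -2.0687.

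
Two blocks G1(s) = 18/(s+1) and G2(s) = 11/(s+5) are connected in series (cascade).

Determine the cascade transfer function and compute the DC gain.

Series: multiply transfer functions. G_eq = 18/(s+1) × 11/(s+5) = 198/((s+1)(s+5)). DC gain = 198/(1×5) = 39.6.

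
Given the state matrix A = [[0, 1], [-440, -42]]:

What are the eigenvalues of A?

det(A - λI) = λ² - (-42)λ + 440 = (λ - (-22))(λ - (-20)). Eigenvalues: -22, -20.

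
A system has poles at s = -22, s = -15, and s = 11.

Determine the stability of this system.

Pole(s) at s = 11 are not in the left half-plane. System is unstable.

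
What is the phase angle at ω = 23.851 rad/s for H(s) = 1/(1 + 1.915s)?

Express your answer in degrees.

Phase = -arctan(ωτ) = -arctan(23.851 × 1.915) = -88.7°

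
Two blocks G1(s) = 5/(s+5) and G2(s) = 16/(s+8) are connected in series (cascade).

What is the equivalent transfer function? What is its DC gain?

Series: multiply transfer functions. G_eq = 5/(s+5) × 16/(s+8) = 80/((s+5)(s+8)). DC gain = 80/(5×8) = 2.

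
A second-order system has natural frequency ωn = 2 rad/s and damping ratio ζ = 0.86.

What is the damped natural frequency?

ωd = ωn√(1 - ζ²) = 2√(1 - 0.86²) = 1.02 rad/s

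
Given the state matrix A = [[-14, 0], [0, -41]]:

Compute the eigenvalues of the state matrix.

For diagonal matrix, eigenvalues are diagonal entries: λ₁ = -14, λ₂ = -41.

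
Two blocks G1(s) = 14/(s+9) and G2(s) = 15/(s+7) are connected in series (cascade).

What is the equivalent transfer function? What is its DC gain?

Series: multiply transfer functions. G_eq = 14/(s+9) × 15/(s+7) = 210/((s+9)(s+7)). DC gain = 210/(9×7) = 3.3333.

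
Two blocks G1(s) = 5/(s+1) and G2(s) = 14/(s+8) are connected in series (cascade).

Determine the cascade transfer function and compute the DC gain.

Series: multiply transfer functions. G_eq = 5/(s+1) × 14/(s+8) = 70/((s+1)(s+8)). DC gain = 70/(1×8) = 8.75.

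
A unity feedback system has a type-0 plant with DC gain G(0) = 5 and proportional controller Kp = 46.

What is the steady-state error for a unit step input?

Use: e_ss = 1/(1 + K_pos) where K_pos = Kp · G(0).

K_pos = Kp · G(0) = 46 × 5 = 230. e_ss = 1/(1 + 230) = 0.0043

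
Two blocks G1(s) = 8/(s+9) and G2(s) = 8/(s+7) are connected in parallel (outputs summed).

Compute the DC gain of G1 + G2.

Parallel: G_eq = G1 + G2. DC gain = G1(0) + G2(0) = 8/9 + 8/7 = 0.8889 + 1.1429 = 2.0317.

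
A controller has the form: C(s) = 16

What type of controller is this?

This is a Proportional (P) controller.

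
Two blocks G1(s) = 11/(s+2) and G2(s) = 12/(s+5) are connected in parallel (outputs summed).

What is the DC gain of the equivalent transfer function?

Parallel: G_eq = G1 + G2. DC gain = G1(0) + G2(0) = 11/2 + 12/5 = 5.5 + 2.4 = 7.9.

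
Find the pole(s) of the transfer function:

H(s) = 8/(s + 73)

Pole is where denominator = 0: s + 73 = 0, so s = -73.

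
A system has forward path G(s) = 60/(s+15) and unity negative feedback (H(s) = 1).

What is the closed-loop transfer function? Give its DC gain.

T(s) = G/(1+GH) = [60/(s+15)] / [1 + 60/(s+15)] = 60/(s+15+60) = 60/(s+75). DC gain = 60/75 = 0.8.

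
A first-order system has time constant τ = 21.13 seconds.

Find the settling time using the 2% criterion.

For first-order system, 2% settling time ≈ 4τ = 4 × 21.13 = 84.52 s.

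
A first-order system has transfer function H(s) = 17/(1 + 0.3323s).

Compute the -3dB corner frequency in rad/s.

Corner frequency = 1/τ = 1/0.3323 = 3.009 rad/s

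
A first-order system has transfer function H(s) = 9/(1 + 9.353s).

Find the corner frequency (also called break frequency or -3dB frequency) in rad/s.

Corner frequency = 1/τ = 1/9.353 = 0.107 rad/s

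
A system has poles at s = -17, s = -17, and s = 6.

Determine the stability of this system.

Pole(s) at s = 6 are not in the left half-plane. System is unstable.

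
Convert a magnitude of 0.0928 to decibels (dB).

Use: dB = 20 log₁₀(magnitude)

dB = 20 log₁₀(0.0928) = -20.6 dB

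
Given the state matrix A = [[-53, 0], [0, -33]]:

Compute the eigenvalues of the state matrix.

For diagonal matrix, eigenvalues are diagonal entries: λ₁ = -53, λ₂ = -33.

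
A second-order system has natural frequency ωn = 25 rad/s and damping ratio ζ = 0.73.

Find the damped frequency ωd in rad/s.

ωd = ωn√(1 - ζ²) = 25√(1 - 0.73²) = 17.09 rad/s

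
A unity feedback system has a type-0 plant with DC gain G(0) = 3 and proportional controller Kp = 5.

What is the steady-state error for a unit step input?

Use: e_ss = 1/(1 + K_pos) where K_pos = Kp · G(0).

K_pos = Kp · G(0) = 5 × 3 = 15. e_ss = 1/(1 + 15) = 0.0625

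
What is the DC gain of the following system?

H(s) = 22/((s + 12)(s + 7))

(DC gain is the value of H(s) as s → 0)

DC gain = H(0) = 22/(12 × 7) = 22/84 = 0.2619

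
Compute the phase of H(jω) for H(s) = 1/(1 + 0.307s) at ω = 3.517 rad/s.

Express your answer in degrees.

Phase = -arctan(ωτ) = -arctan(3.517 × 0.307) = -47.2°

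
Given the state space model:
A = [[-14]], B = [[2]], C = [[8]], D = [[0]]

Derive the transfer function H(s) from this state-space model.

(sI - A)⁻¹ = 1/(s + 14). H(s) = 8 × 2/(s + 14) + 0 = 16/(s + 14).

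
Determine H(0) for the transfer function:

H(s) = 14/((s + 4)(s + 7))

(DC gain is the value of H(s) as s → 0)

DC gain = H(0) = 14/(4 × 7) = 14/28 = 0.5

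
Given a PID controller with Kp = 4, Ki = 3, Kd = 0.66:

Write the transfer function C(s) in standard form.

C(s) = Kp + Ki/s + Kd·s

Substituting values: C(s) = 4 + 3/s + 0.66s = (0.66s² + 4s + 3)/s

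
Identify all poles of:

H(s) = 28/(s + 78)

Pole is where denominator = 0: s + 78 = 0, so s = -78.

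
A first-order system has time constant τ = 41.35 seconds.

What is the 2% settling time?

For first-order system, 2% settling time ≈ 4τ = 4 × 41.35 = 165.4 s.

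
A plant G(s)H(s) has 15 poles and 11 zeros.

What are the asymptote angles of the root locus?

n - m = 15 - 11 = 4. Angles: θk = (2k + 1)·180°/4 = 45°, 135°, 225°, 315°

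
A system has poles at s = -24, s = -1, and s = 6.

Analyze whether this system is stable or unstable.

Pole(s) at s = 6 are not in the left half-plane. System is unstable.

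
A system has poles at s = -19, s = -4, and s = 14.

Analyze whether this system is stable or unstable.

Pole(s) at s = 14 are not in the left half-plane. System is unstable.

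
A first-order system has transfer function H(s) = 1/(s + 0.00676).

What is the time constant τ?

For H(s) = 1/(s + 1/τ), the pole is at -1/τ = -0.00676, so τ = 1/0.00676 = 147.9 s.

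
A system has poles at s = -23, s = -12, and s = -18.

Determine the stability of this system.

All poles are in the left half-plane. System is stable.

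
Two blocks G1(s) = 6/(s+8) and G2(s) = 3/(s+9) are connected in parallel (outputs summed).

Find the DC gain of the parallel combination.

Parallel: G_eq = G1 + G2. DC gain = G1(0) + G2(0) = 6/8 + 3/9 = 0.75 + 0.3333 = 1.0833.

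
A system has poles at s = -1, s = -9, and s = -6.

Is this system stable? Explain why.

All poles are in the left half-plane. System is stable.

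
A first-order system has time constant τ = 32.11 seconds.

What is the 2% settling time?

For first-order system, 2% settling time ≈ 4τ = 4 × 32.11 = 128.44 s.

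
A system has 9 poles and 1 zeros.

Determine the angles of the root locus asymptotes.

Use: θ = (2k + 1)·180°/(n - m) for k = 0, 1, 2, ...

n - m = 9 - 1 = 8. Angles: θk = (2k + 1)·180°/8 = 22.5°, 67.5°, 112.5°, 157.5°, 202.5°, 247.5°, 292.5°, 337.5°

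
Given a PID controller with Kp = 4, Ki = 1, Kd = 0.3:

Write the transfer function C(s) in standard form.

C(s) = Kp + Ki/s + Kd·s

Substituting values: C(s) = 4 + 1/s + 0.3s = (0.3s² + 4s + 1)/s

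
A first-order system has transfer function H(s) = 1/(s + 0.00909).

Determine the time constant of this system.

For H(s) = 1/(s + 1/τ), the pole is at -1/τ = -0.00909, so τ = 1/0.00909 = 110 s.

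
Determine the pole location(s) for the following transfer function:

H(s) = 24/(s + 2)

Pole is where denominator = 0: s + 2 = 0, so s = -2.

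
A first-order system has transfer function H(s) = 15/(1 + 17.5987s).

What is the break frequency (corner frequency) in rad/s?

Corner frequency = 1/τ = 1/17.5987 = 0.057 rad/s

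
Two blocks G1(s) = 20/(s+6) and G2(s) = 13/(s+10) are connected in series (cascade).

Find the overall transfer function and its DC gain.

Series: multiply transfer functions. G_eq = 20/(s+6) × 13/(s+10) = 260/((s+6)(s+10)). DC gain = 260/(6×10) = 4.3333.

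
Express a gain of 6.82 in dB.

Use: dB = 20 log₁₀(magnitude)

dB = 20 log₁₀(6.82) = 16.7 dB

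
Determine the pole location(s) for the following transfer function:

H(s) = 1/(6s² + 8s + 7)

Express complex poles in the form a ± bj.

Discriminant = 8² - 4×6×7 = 64 - 168 = -104 < 0, so the poles are a complex conjugate pair s = (-8 ± j√104)/(2×6). Real part = -8/(2×6) = -8/12 ≈ -0.6667; imaginary part = ±√104/(2×6) ≈ 0.8498. Poles: s = -0.6667 ± 0.8498j.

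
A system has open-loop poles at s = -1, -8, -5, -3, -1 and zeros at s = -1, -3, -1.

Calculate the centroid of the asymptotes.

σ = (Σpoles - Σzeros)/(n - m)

σ = (Σpoles - Σzeros)/(n - m) = (-18 - (-5))/(5 - 3) = -13/2 = -6.5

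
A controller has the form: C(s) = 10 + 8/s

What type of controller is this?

This is a Proportional-Integral (PI) controller.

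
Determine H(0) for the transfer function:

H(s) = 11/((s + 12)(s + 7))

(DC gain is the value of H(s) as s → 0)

DC gain = H(0) = 11/(12 × 7) = 11/84 = 0.1310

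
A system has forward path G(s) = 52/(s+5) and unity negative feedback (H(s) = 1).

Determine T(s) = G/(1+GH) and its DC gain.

T(s) = G/(1+GH) = [52/(s+5)] / [1 + 52/(s+5)] = 52/(s+5+52) = 52/(s+57). DC gain = 52/57 = 0.9123.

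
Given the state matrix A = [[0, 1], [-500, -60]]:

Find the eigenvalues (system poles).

det(A - λI) = λ² - (-60)λ + 500 = (λ - (-10))(λ - (-50)). Eigenvalues: -10, -50.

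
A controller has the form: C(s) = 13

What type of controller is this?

This is a Proportional (P) controller.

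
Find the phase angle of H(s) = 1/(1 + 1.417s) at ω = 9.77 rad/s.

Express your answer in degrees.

Phase = -arctan(ωτ) = -arctan(9.77 × 1.417) = -85.9°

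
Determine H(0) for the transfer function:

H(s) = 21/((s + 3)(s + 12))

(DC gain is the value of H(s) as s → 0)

DC gain = H(0) = 21/(3 × 12) = 21/36 = 0.5833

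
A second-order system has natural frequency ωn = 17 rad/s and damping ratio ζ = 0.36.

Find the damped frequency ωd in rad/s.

ωd = ωn√(1 - ζ²) = 17√(1 - 0.36²) = 15.86 rad/s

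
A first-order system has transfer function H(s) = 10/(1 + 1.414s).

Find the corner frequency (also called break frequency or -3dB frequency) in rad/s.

Corner frequency = 1/τ = 1/1.414 = 0.707 rad/s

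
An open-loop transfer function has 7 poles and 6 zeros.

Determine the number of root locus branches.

Root locus has n branches where n = number of poles = 7.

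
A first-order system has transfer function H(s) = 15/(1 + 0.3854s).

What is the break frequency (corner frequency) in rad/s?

Corner frequency = 1/τ = 1/0.3854 = 2.595 rad/s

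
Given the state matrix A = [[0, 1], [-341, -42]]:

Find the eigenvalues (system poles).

det(A - λI) = λ² - (-42)λ + 341 = (λ - (-11))(λ - (-31)). Eigenvalues: -11, -31.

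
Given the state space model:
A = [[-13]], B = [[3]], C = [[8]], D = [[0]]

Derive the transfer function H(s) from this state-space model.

(sI - A)⁻¹ = 1/(s + 13). H(s) = 8 × 3/(s + 13) + 0 = 24/(s + 13).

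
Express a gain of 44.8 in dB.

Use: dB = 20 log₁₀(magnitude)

dB = 20 log₁₀(44.8) = 33.0 dB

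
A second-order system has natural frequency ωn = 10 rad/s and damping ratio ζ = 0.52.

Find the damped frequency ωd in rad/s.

ωd = ωn√(1 - ζ²) = 10√(1 - 0.52²) = 8.54 rad/s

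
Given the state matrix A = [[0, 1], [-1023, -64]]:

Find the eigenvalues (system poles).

det(A - λI) = λ² - (-64)λ + 1023 = (λ - (-33))(λ - (-31)). Eigenvalues: -33, -31.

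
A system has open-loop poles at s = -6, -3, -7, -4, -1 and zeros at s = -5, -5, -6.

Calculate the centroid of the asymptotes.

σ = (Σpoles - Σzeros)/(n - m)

σ = (Σpoles - Σzeros)/(n - m) = (-21 - (-16))/(5 - 3) = -5/2 = -2.5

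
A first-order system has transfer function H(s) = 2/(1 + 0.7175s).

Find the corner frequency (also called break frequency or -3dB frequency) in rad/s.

Corner frequency = 1/τ = 1/0.7175 = 1.394 rad/s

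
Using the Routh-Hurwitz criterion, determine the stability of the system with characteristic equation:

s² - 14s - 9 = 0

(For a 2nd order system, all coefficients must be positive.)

Coefficients: 1, -14, -9. b=-14, c=-9 not positive, so system is unstable.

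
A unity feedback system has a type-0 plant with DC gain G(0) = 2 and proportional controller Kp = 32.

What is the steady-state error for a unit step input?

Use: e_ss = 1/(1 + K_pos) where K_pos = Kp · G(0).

K_pos = Kp · G(0) = 32 × 2 = 64. e_ss = 1/(1 + 64) = 0.0154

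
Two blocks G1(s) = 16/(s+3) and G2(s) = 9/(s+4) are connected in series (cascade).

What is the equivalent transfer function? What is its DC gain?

Series: multiply transfer functions. G_eq = 16/(s+3) × 9/(s+4) = 144/((s+3)(s+4)). DC gain = 144/(3×4) = 12.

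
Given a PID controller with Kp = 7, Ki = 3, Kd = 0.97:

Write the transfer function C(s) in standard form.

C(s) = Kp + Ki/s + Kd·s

Substituting values: C(s) = 7 + 3/s + 0.97s = (0.97s² + 7s + 3)/s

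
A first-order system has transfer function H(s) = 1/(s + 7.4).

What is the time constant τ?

For H(s) = 1/(s + 1/τ), the pole is at -1/τ = -7.4, so τ = 1/7.4 = 0.1351 s.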